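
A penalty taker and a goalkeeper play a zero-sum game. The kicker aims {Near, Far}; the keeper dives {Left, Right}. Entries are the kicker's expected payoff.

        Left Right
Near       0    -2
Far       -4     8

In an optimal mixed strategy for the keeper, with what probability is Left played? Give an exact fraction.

5/7

Row minima: Near → -2, Far → -4; maximin = -2.
Column maxima: Left → 0, Right → 8; minimax = 0.
-2 ≠ 0, so there is no saddle point; optimal play is mixed.
Let the kicker play Near with probability p. Expected payoff against Left: 0p + (-4)(1−p) = 4p − 4; against Right: (-2)p + 8(1−p) = −10p + 8.
Setting these equal: 4p − 4 = −10p + 8 ⇒ 14p = 12 ⇒ p = 6/7, and the value is (4)·(6/7) − 4 = -4/7.
For the keeper: with q = P(Left), equating Near's and Far's payoffs gives 2q − 2 = −12q + 8 ⇒ q = 5/7.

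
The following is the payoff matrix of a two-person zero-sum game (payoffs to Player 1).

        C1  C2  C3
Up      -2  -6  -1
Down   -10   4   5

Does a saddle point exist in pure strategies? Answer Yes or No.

Row minima: Up → -6, Down → -10; maximin = -6.
Column maxima: C1 → -2, C2 → 4, C3 → 5; minimax = -2.
-6 ≠ -2, so no pure-strategy equilibrium exists.

No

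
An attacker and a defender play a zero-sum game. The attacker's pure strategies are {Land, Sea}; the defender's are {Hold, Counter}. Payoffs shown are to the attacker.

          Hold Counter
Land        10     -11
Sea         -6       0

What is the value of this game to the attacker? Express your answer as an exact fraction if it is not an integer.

-22/9

Row minima: Land → -11, Sea → -6; maximin = -6.
Column maxima: Hold → 10, Counter → 0; minimax = 0.
-6 ≠ 0, so there is no saddle point; optimal play is mixed.
Let the attacker play Land with probability p. Expected payoff against Hold: 10p + (-6)(1−p) = 16p − 6; against Counter: (-11)p + 0(1−p) = −11p.
Setting these equal: 16p − 6 = −11p ⇒ 27p = 6 ⇒ p = 2/9, and the value is (16)·(2/9) − 6 = -22/9.
For the defender: with q = P(Hold), equating Land's and Sea's payoffs gives 21q − 11 = −6q ⇒ q = 11/27.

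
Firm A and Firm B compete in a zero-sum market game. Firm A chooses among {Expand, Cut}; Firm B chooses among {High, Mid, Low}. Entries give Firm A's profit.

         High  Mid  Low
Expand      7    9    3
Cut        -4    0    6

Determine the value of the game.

27/7

Row minima: Expand → 3, Cut → -4; maximin = 3.
Column maxima: High → 7, Mid → 9, Low → 6; minimax = 6.
3 ≠ 6, so there is no saddle point; optimal play is mixed.
Mid is strictly dominated by High (it gives Firm A strictly more in every row), so Firm B never plays it.
On the remaining 2×2 (Expand, Cut vs High, Low):
Let Firm A play Expand with probability p. Expected payoff against High: 7p + (-4)(1−p) = 11p − 4; against Low: 3p + 6(1−p) = −3p + 6.
Setting these equal: 11p − 4 = −3p + 6 ⇒ 14p = 10 ⇒ p = 5/7, and the value is (11)·(5/7) − 4 = 27/7.
For Firm B: with q = P(High), equating Expand's and Cut's payoffs gives 4q + 3 = −10q + 6 ⇒ q = 3/14.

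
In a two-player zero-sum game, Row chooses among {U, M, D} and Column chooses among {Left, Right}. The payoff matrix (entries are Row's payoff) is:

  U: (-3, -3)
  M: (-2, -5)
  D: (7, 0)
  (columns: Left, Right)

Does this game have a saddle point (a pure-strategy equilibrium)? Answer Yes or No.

Yes

Row minima: U → -3, M → -5, D → 0; maximin = 0.
Column maxima: Left → 7, Right → 0; minimax = 0.
maximin = minimax = 0, so a saddle point exists.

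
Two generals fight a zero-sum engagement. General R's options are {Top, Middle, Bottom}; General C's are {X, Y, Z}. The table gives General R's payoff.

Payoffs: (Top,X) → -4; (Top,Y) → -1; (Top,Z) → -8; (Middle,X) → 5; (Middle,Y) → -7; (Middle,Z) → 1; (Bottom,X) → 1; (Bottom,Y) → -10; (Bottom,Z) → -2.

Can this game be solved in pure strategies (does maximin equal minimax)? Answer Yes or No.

No

Row minima: Top → -8, Middle → -7, Bottom → -10; maximin = -7.
Column maxima: X → 5, Y → -1, Z → 1; minimax = -1.
-7 ≠ -1, so no pure-strategy equilibrium exists.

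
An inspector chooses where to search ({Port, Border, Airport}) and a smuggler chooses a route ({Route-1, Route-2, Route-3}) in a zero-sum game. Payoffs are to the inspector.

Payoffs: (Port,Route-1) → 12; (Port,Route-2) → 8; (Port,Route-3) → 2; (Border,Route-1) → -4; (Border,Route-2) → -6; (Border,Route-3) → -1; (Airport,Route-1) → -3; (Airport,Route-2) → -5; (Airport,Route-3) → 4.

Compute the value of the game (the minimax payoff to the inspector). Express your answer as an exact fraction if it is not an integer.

Row minima: Port → 2, Border → -6, Airport → -5; maximin = 2.
Column maxima: Route-1 → 12, Route-2 → 8, Route-3 → 4; minimax = 4.
2 ≠ 4, so there is no saddle point; optimal play is mixed.
Border is strictly dominated by Port, so the inspector never plays it.
Route-1 is strictly dominated by Route-2 (it gives the inspector strictly more in every row), so the smuggler never plays it.
On the remaining 2×2 (Port, Airport vs Route-2, Route-3):
Let the inspector play Port with probability p. Expected payoff against Route-2: 8p + (-5)(1−p) = 13p − 5; against Route-3: 2p + 4(1−p) = −2p + 4.
Setting these equal: 13p − 5 = −2p + 4 ⇒ 15p = 9 ⇒ p = 3/5, and the value is (13)·(3/5) − 5 = 14/5.
For the smuggler: with q = P(Route-2), equating Port's and Airport's payoffs gives 6q + 2 = −9q + 4 ⇒ q = 2/15.

14/5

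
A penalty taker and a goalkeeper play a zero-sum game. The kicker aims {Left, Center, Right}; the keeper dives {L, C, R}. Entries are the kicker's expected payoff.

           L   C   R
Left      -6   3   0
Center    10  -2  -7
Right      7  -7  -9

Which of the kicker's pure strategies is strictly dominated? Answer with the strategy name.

Center gives a strictly higher payoff than Right against every column: 10 > 7, -2 > -7, -7 > -9.
So Right is strictly dominated and the kicker never plays it.

Right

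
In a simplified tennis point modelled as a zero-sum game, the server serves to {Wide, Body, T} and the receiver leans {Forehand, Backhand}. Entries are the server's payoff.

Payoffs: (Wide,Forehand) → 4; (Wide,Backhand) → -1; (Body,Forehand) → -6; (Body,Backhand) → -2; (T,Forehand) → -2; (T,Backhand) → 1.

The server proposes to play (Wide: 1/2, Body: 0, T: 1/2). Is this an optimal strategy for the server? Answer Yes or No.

Against Forehand this mix gives (1/2)·4 + (1/2)·(-2) = 1.
Against Backhand this mix gives (1/2)·(-1) + (1/2)·1 = 0.
The receiver will play Backhand, holding the server to 0. Shifting weight toward the row that does better against Backhand would raise this floor (the equalizing mix achieves 1/4 against both Backhand and Forehand), so the proposed strategy is not optimal.

No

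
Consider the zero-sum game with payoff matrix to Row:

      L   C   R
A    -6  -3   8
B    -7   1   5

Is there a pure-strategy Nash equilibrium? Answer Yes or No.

Row minima: A → -6, B → -7; maximin = -6.
Column maxima: L → -6, C → 1, R → 8; minimax = -6.
maximin = minimax = -6, so a saddle point exists.

Yes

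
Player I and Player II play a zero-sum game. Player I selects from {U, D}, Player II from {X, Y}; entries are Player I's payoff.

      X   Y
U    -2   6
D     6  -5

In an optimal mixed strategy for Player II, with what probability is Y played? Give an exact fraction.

8/19

Row minima: U → -2, D → -5; maximin = -2.
Column maxima: X → 6, Y → 6; minimax = 6.
-2 ≠ 6, so there is no saddle point; optimal play is mixed.
Let Player I play U with probability p. Expected payoff against X: (-2)p + 6(1−p) = −8p + 6; against Y: 6p + (-5)(1−p) = 11p − 5.
Setting these equal: −8p + 6 = 11p − 5 ⇒ −19p = -11 ⇒ p = 11/19, and the value is (-8)·(11/19) + 6 = 26/19.
For Player II: with q = P(X), equating U's and D's payoffs gives −8q + 6 = 11q − 5 ⇒ q = 11/19.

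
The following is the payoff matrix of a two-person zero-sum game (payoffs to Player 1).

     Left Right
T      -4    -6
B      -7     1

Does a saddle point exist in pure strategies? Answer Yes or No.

No

Row minima: T → -6, B → -7; maximin = -6.
Column maxima: Left → -4, Right → 1; minimax = -4.
-6 ≠ -4, so no pure-strategy equilibrium exists.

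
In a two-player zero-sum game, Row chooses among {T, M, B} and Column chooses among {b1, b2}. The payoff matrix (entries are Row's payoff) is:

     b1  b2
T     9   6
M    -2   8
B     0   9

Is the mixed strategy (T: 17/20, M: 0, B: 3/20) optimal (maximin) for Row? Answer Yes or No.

Against b1 this mix gives (17/20)·9 + (3/20)·0 = 153/20.
Against b2 this mix gives (17/20)·6 + (3/20)·9 = 129/20.
Column will play b2, holding Row to 129/20. Shifting weight toward the row that does better against b2 would raise this floor (the equalizing mix achieves 27/4 against both b2 and b1), so the proposed strategy is not optimal.

No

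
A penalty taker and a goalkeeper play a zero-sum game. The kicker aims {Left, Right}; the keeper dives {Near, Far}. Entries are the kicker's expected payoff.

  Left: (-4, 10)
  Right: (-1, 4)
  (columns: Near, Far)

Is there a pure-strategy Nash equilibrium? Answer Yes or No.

Row minima: Left → -4, Right → -1; maximin = -1.
Column maxima: Near → -1, Far → 10; minimax = -1.
maximin = minimax = -1, so a saddle point exists.

Yes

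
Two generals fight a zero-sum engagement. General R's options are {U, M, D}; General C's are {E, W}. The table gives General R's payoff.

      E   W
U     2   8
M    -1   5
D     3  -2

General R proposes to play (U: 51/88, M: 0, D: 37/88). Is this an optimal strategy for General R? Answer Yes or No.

Against E this mix gives (51/88)·2 + (37/88)·3 = 213/88.
Against W this mix gives (51/88)·8 + (37/88)·(-2) = 167/44.
General C will play E, holding General R to 213/88. Shifting weight toward the row that does better against E would raise this floor (the equalizing mix achieves 28/11 against both E and W), so the proposed strategy is not optimal.

No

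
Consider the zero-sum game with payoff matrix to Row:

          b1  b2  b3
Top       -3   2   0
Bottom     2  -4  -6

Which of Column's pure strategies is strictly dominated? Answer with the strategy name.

b3 holds Row's payoff strictly below b2 in every row: 0 < 2, -6 < -4.
So b2 is strictly dominated for Column.

b2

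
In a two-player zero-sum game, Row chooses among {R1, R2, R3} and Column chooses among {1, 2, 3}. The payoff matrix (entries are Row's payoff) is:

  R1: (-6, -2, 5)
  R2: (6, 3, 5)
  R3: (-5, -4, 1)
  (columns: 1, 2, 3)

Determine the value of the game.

3

Row minima: R1 → -6, R2 → 3, R3 → -5; maximin = 3.
Column maxima: 1 → 6, 2 → 3, 3 → 5; minimax = 3.
Since maximin = minimax = 3, there is a saddle point and the value is 3.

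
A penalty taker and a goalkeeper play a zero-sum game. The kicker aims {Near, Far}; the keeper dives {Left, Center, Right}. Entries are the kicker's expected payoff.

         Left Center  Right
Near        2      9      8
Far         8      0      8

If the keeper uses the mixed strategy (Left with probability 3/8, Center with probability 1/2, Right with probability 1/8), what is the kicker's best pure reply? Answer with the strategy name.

Near

Expected payoff of Near: (3/8)·2 + (1/2)·9 + (1/8)·8 = 25/4.
Expected payoff of Far: (3/8)·8 + (1/2)·0 + (1/8)·8 = 4.
The largest is 25/4, so the kicker's best response is Near.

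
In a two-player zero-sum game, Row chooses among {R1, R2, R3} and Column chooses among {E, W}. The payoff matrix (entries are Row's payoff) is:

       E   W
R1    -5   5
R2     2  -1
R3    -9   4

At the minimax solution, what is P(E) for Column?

6/13

Row minima: R1 → -5, R2 → -1, R3 → -9; maximin = -1.
Column maxima: E → 2, W → 5; minimax = 2.
-1 ≠ 2, so there is no saddle point; optimal play is mixed.
R3 is strictly dominated by R1, so Row never plays it.
On the remaining 2×2 (R1, R2 vs E, W):
Let Row play R1 with probability p. Expected payoff against E: (-5)p + 2(1−p) = −7p + 2; against W: 5p + (-1)(1−p) = 6p − 1.
Setting these equal: −7p + 2 = 6p − 1 ⇒ −13p = -3 ⇒ p = 3/13, and the value is (-7)·(3/13) + 2 = 5/13.
For Column: with q = P(E), equating R1's and R2's payoffs gives −10q + 5 = 3q − 1 ⇒ q = 6/13.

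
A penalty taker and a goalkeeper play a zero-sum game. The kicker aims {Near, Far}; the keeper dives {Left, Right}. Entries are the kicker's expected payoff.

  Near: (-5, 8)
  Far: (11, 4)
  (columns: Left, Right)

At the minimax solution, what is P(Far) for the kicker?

13/20

Row minima: Near → -5, Far → 4; maximin = 4.
Column maxima: Left → 11, Right → 8; minimax = 8.
4 ≠ 8, so there is no saddle point; optimal play is mixed.
Let the kicker play Near with probability p. Expected payoff against Left: (-5)p + 11(1−p) = −16p + 11; against Right: 8p + 4(1−p) = 4p + 4.
Setting these equal: −16p + 11 = 4p + 4 ⇒ −20p = -7 ⇒ p = 7/20, and the value is (-16)·(7/20) + 11 = 27/5.
For the keeper: with q = P(Left), equating Near's and Far's payoffs gives −13q + 8 = 7q + 4 ⇒ q = 1/5.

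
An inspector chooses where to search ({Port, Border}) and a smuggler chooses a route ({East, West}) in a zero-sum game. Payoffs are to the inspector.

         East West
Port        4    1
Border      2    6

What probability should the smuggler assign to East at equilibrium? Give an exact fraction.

5/7

Row minima: Port → 1, Border → 2; maximin = 2.
Column maxima: East → 4, West → 6; minimax = 4.
2 ≠ 4, so there is no saddle point; optimal play is mixed.
Let the inspector play Port with probability p. Expected payoff against East: 4p + 2(1−p) = 2p + 2; against West: 1p + 6(1−p) = −5p + 6.
Setting these equal: 2p + 2 = −5p + 6 ⇒ 7p = 4 ⇒ p = 4/7, and the value is (2)·(4/7) + 2 = 22/7.
For the smuggler: with q = P(East), equating Port's and Border's payoffs gives 3q + 1 = −4q + 6 ⇒ q = 5/7.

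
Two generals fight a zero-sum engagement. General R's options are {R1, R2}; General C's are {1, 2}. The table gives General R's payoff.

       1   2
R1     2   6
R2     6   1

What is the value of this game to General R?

Row minima: R1 → 2, R2 → 1; maximin = 2.
Column maxima: 1 → 6, 2 → 6; minimax = 6.
2 ≠ 6, so there is no saddle point; optimal play is mixed.
Let General R play R1 with probability p. Expected payoff against 1: 2p + 6(1−p) = −4p + 6; against 2: 6p + 1(1−p) = 5p + 1.
Setting these equal: −4p + 6 = 5p + 1 ⇒ −9p = -5 ⇒ p = 5/9, and the value is (-4)·(5/9) + 6 = 34/9.
For General C: with q = P(1), equating R1's and R2's payoffs gives −4q + 6 = 5q + 1 ⇒ q = 5/9.

34/9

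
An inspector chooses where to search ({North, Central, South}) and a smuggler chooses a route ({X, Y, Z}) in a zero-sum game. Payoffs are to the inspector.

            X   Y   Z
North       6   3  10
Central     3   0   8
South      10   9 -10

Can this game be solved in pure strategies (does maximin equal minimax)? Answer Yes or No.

No

Row minima: North → 3, Central → 0, South → -10; maximin = 3.
Column maxima: X → 10, Y → 9, Z → 10; minimax = 9.
3 ≠ 9, so no pure-strategy equilibrium exists.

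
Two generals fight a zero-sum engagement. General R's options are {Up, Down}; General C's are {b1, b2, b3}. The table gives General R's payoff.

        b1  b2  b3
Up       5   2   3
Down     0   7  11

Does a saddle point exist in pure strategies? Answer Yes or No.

Row minima: Up → 2, Down → 0; maximin = 2.
Column maxima: b1 → 5, b2 → 7, b3 → 11; minimax = 5.
2 ≠ 5, so no pure-strategy equilibrium exists.

No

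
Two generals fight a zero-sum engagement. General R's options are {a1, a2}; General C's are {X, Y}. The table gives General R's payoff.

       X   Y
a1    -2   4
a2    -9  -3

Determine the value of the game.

-2

Row minima: a1 → -2, a2 → -9; maximin = -2.
Column maxima: X → -2, Y → 4; minimax = -2.
Since maximin = minimax = -2, there is a saddle point and the value is -2.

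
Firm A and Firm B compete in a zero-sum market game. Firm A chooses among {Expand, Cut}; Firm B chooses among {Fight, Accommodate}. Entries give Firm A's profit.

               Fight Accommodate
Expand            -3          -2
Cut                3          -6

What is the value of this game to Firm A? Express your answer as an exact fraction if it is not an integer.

-12/5

Row minima: Expand → -3, Cut → -6; maximin = -3.
Column maxima: Fight → 3, Accommodate → -2; minimax = -2.
-3 ≠ -2, so there is no saddle point; optimal play is mixed.
Let Firm A play Expand with probability p. Expected payoff against Fight: (-3)p + 3(1−p) = −6p + 3; against Accommodate: (-2)p + (-6)(1−p) = 4p − 6.
Setting these equal: −6p + 3 = 4p − 6 ⇒ −10p = -9 ⇒ p = 9/10, and the value is (-6)·(9/10) + 3 = -12/5.
For Firm B: with q = P(Fight), equating Expand's and Cut's payoffs gives −q − 2 = 9q − 6 ⇒ q = 2/5.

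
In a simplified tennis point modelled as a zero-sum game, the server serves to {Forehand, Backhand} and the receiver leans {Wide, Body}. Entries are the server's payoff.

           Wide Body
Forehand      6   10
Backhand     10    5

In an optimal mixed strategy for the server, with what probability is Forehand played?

5/9

Row minima: Forehand → 6, Backhand → 5; maximin = 6.
Column maxima: Wide → 10, Body → 10; minimax = 10.
6 ≠ 10, so there is no saddle point; optimal play is mixed.
Let the server play Forehand with probability p. Expected payoff against Wide: 6p + 10(1−p) = −4p + 10; against Body: 10p + 5(1−p) = 5p + 5.
Setting these equal: −4p + 10 = 5p + 5 ⇒ −9p = -5 ⇒ p = 5/9, and the value is (-4)·(5/9) + 10 = 70/9.
For the receiver: with q = P(Wide), equating Forehand's and Backhand's payoffs gives −4q + 10 = 5q + 5 ⇒ q = 5/9.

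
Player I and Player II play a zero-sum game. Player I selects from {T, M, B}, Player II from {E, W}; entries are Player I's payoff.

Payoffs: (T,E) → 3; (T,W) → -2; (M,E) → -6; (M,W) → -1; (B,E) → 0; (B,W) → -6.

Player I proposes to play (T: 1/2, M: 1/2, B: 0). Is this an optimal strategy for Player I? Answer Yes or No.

Against E this mix gives (1/2)·3 + (1/2)·(-6) = -3/2.
Against W this mix gives (1/2)·(-2) + (1/2)·(-1) = -3/2.
All of Player II's active replies (E, W) yield -3/2, and no column does worse for Player I. The mix makes Player II indifferent and guarantees -3/2, so it is optimal.

Yes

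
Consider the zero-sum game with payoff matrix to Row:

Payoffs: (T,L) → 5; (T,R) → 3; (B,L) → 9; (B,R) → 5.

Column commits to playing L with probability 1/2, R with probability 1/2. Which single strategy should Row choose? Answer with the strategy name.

Expected payoff of T: (1/2)·5 + (1/2)·3 = 4.
Expected payoff of B: (1/2)·9 + (1/2)·5 = 7.
The largest is 7, so Row's best response is B.

B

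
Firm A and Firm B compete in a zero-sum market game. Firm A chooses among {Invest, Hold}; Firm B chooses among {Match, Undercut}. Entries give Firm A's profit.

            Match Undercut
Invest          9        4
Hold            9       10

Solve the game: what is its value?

9

Row minima: Invest → 4, Hold → 9; maximin = 9.
Column maxima: Match → 9, Undercut → 10; minimax = 9.
Since maximin = minimax = 9, there is a saddle point and the value is 9.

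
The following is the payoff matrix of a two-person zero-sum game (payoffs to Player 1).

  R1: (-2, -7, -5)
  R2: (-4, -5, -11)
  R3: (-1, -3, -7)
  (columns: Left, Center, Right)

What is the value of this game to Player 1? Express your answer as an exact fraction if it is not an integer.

-17/3

Row minima: R1 → -7, R2 → -11, R3 → -7; maximin = -7.
Column maxima: Left → -1, Center → -3, Right → -5; minimax = -5.
-7 ≠ -5, so there is no saddle point; optimal play is mixed.
R2 is strictly dominated by R3, so Player 1 never plays it.
Left is strictly dominated by Center (it gives Player 1 strictly more in every row), so Player 2 never plays it.
On the remaining 2×2 (R1, R3 vs Center, Right):
Let Player 1 play R1 with probability p. Expected payoff against Center: (-7)p + (-3)(1−p) = −4p − 3; against Right: (-5)p + (-7)(1−p) = 2p − 7.
Setting these equal: −4p − 3 = 2p − 7 ⇒ −6p = -4 ⇒ p = 2/3, and the value is (-4)·(2/3) − 3 = -17/3.
For Player 2: with q = P(Center), equating R1's and R3's payoffs gives −2q − 5 = 4q − 7 ⇒ q = 1/3.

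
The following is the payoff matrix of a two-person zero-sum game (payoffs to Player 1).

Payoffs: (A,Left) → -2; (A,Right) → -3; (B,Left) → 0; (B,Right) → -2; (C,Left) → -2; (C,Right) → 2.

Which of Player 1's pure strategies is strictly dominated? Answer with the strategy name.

A

B gives a strictly higher payoff than A against every column: 0 > -2, -2 > -3.
So A is strictly dominated and Player 1 never plays it.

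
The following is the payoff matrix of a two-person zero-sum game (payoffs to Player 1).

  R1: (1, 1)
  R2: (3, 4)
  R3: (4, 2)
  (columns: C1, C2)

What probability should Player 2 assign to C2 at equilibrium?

1/3

Row minima: R1 → 1, R2 → 3, R3 → 2; maximin = 3.
Column maxima: C1 → 4, C2 → 4; minimax = 4.
3 ≠ 4, so there is no saddle point; optimal play is mixed.
R1 is strictly dominated by R2, so Player 1 never plays it.
On the remaining 2×2 (R2, R3 vs C1, C2):
Let Player 1 play R2 with probability p. Expected payoff against C1: 3p + 4(1−p) = −p + 4; against C2: 4p + 2(1−p) = 2p + 2.
Setting these equal: −p + 4 = 2p + 2 ⇒ −3p = -2 ⇒ p = 2/3, and the value is (-1)·(2/3) + 4 = 10/3.
For Player 2: with q = P(C1), equating R2's and R3's payoffs gives −q + 4 = 2q + 2 ⇒ q = 2/3.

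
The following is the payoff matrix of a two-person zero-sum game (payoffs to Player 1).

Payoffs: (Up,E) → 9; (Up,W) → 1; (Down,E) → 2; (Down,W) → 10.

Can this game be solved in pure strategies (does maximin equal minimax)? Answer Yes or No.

No

Row minima: Up → 1, Down → 2; maximin = 2.
Column maxima: E → 9, W → 10; minimax = 9.
2 ≠ 9, so no pure-strategy equilibrium exists.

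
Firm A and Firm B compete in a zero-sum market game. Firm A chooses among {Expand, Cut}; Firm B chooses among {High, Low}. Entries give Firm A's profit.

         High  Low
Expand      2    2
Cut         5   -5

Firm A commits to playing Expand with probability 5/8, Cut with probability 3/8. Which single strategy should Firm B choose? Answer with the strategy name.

If Firm B plays High, Firm A's expected payoff is (5/8)·2 + (3/8)·5 = 25/8.
If Firm B plays Low, Firm A's expected payoff is (5/8)·2 + (3/8)·(-5) = -5/8.
Firm B minimizes Firm A's payoff; the smallest is -5/8, so the best response is Low.

Low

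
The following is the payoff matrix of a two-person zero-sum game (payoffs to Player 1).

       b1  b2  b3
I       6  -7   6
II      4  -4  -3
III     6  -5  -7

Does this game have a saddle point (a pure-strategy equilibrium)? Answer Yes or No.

Row minima: I → -7, II → -4, III → -7; maximin = -4.
Column maxima: b1 → 6, b2 → -4, b3 → 6; minimax = -4.
maximin = minimax = -4, so a saddle point exists.

Yes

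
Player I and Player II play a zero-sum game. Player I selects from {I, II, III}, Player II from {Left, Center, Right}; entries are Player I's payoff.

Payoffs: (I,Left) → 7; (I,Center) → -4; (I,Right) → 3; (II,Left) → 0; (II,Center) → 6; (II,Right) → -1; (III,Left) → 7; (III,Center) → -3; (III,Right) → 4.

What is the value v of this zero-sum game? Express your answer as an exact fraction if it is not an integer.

3/2

Row minima: I → -4, II → -1, III → -3; maximin = -1.
Column maxima: Left → 7, Center → 6, Right → 4; minimax = 4.
-1 ≠ 4, so there is no saddle point; optimal play is mixed.
Left is strictly dominated by Right (it gives Player I strictly more in every row), so Player II never plays it.
With Left eliminated, I is strictly dominated by III (III gives Player I strictly more in every remaining column), so Player I never plays it.
On the remaining 2×2 (II, III vs Center, Right):
Let Player I play II with probability p. Expected payoff against Center: 6p + (-3)(1−p) = 9p − 3; against Right: (-1)p + 4(1−p) = −5p + 4.
Setting these equal: 9p − 3 = −5p + 4 ⇒ 14p = 7 ⇒ p = 1/2, and the value is (9)·(1/2) − 3 = 3/2.
For Player II: with q = P(Center), equating II's and III's payoffs gives 7q − 1 = −7q + 4 ⇒ q = 5/14.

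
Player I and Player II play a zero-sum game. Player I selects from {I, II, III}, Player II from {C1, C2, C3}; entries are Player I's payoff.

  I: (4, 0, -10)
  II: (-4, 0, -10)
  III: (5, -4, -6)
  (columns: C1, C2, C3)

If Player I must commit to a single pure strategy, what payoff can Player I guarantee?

-6

Row minima: I → -10, II → -10, III → -6.
The best of these is -6.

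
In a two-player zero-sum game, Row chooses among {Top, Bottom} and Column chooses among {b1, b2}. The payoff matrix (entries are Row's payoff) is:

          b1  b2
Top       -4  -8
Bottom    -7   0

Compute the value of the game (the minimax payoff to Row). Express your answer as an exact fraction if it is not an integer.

Row minima: Top → -8, Bottom → -7; maximin = -7.
Column maxima: b1 → -4, b2 → 0; minimax = -4.
-7 ≠ -4, so there is no saddle point; optimal play is mixed.
Let Row play Top with probability p. Expected payoff against b1: (-4)p + (-7)(1−p) = 3p − 7; against b2: (-8)p + 0(1−p) = −8p.
Setting these equal: 3p − 7 = −8p ⇒ 11p = 7 ⇒ p = 7/11, and the value is (3)·(7/11) − 7 = -56/11.
For Column: with q = P(b1), equating Top's and Bottom's payoffs gives 4q − 8 = −7q ⇒ q = 8/11.

-56/11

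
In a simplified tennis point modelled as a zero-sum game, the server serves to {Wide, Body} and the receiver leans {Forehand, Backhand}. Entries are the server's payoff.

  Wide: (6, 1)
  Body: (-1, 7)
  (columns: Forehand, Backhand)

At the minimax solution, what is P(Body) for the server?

Row minima: Wide → 1, Body → -1; maximin = 1.
Column maxima: Forehand → 6, Backhand → 7; minimax = 6.
1 ≠ 6, so there is no saddle point; optimal play is mixed.
Let the server play Wide with probability p. Expected payoff against Forehand: 6p + (-1)(1−p) = 7p − 1; against Backhand: 1p + 7(1−p) = −6p + 7.
Setting these equal: 7p − 1 = −6p + 7 ⇒ 13p = 8 ⇒ p = 8/13, and the value is (7)·(8/13) − 1 = 43/13.
For the receiver: with q = P(Forehand), equating Wide's and Body's payoffs gives 5q + 1 = −8q + 7 ⇒ q = 6/13.

5/13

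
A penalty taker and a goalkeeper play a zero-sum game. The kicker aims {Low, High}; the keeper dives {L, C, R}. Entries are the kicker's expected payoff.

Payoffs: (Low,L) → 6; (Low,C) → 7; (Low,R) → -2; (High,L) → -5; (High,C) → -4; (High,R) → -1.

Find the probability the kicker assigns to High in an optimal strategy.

2/3

Row minima: Low → -2, High → -5; maximin = -2.
Column maxima: L → 6, C → 7, R → -1; minimax = -1.
-2 ≠ -1, so there is no saddle point; optimal play is mixed.
C is strictly dominated by L (it gives the kicker strictly more in every row), so the keeper never plays it.
On the remaining 2×2 (Low, High vs L, R):
Let the kicker play Low with probability p. Expected payoff against L: 6p + (-5)(1−p) = 11p − 5; against R: (-2)p + (-1)(1−p) = −p − 1.
Setting these equal: 11p − 5 = −p − 1 ⇒ 12p = 4 ⇒ p = 1/3, and the value is (11)·(1/3) − 5 = -4/3.
For the keeper: with q = P(L), equating Low's and High's payoffs gives 8q − 2 = −4q − 1 ⇒ q = 1/12.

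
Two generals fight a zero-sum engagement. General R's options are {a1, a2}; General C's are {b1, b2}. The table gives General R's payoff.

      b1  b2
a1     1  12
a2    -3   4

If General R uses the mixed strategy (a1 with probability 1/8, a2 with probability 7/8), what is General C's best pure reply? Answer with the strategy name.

If General C plays b1, General R's expected payoff is (1/8)·1 + (7/8)·(-3) = -5/2.
If General C plays b2, General R's expected payoff is (1/8)·12 + (7/8)·4 = 5.
General C minimizes General R's payoff; the smallest is -5/2, so the best response is b1.

b1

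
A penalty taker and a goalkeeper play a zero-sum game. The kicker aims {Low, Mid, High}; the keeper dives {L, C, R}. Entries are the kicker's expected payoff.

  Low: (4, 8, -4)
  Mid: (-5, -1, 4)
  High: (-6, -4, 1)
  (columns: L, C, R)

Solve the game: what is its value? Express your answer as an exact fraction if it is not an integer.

-4/17

Row minima: Low → -4, Mid → -5, High → -6; maximin = -4.
Column maxima: L → 4, C → 8, R → 4; minimax = 4.
-4 ≠ 4, so there is no saddle point; optimal play is mixed.
High is strictly dominated by Mid, so the kicker never plays it.
C is strictly dominated by L (it gives the kicker strictly more in every row), so the keeper never plays it.
On the remaining 2×2 (Low, Mid vs L, R):
Let the kicker play Low with probability p. Expected payoff against L: 4p + (-5)(1−p) = 9p − 5; against R: (-4)p + 4(1−p) = −8p + 4.
Setting these equal: 9p − 5 = −8p + 4 ⇒ 17p = 9 ⇒ p = 9/17, and the value is (9)·(9/17) − 5 = -4/17.
For the keeper: with q = P(L), equating Low's and Mid's payoffs gives 8q − 4 = −9q + 4 ⇒ q = 8/17.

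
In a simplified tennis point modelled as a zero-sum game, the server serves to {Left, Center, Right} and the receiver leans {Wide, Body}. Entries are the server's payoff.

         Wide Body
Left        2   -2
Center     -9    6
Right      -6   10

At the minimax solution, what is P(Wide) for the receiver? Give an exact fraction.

Row minima: Left → -2, Center → -9, Right → -6; maximin = -2.
Column maxima: Wide → 2, Body → 10; minimax = 2.
-2 ≠ 2, so there is no saddle point; optimal play is mixed.
Center is strictly dominated by Right, so the server never plays it.
On the remaining 2×2 (Left, Right vs Wide, Body):
Let the server play Left with probability p. Expected payoff against Wide: 2p + (-6)(1−p) = 8p − 6; against Body: (-2)p + 10(1−p) = −12p + 10.
Setting these equal: 8p − 6 = −12p + 10 ⇒ 20p = 16 ⇒ p = 4/5, and the value is (8)·(4/5) − 6 = 2/5.
For the receiver: with q = P(Wide), equating Left's and Right's payoffs gives 4q − 2 = −16q + 10 ⇒ q = 3/5.

3/5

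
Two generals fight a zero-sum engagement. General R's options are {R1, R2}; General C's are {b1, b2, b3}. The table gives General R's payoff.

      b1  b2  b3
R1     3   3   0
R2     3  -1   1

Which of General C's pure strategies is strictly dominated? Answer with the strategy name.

b1

b3 holds General R's payoff strictly below b1 in every row: 0 < 3, 1 < 3.
So b1 is strictly dominated for General C.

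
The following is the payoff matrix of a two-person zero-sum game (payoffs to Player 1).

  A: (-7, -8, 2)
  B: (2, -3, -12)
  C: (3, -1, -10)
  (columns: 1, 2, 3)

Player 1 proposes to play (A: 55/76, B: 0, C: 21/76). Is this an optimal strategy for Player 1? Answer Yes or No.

Against 1 this mix gives (55/76)·(-7) + (21/76)·3 = -161/38.
Against 2 this mix gives (55/76)·(-8) + (21/76)·(-1) = -461/76.
Against 3 this mix gives (55/76)·2 + (21/76)·(-10) = -25/19.
Player 2 will play 2, holding Player 1 to -461/76. Shifting weight toward the row that does better against 2 would raise this floor (the equalizing mix achieves -82/19 against both 2 and 3), so the proposed strategy is not optimal.

No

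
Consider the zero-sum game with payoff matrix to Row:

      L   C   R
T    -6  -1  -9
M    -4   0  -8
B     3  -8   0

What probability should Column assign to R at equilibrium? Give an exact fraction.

1/2

Row minima: T → -9, M → -8, B → -8; maximin = -8.
Column maxima: L → 3, C → 0, R → 0; minimax = 0.
-8 ≠ 0, so there is no saddle point; optimal play is mixed.
T is strictly dominated by M, so Row never plays it.
L is strictly dominated by R (it gives Row strictly more in every row), so Column never plays it.
On the remaining 2×2 (M, B vs C, R):
Let Row play M with probability p. Expected payoff against C: 0p + (-8)(1−p) = 8p − 8; against R: (-8)p + 0(1−p) = −8p.
Setting these equal: 8p − 8 = −8p ⇒ 16p = 8 ⇒ p = 1/2, and the value is (8)·(1/2) − 8 = -4.
For Column: with q = P(C), equating M's and B's payoffs gives 8q − 8 = −8q ⇒ q = 1/2.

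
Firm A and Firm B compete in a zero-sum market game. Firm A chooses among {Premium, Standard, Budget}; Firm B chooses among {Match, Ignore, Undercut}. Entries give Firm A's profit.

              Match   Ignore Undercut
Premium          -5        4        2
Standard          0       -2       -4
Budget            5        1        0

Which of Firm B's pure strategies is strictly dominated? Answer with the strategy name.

Undercut holds Firm A's payoff strictly below Ignore in every row: 2 < 4, -4 < -2, 0 < 1.
So Ignore is strictly dominated for Firm B.

Ignore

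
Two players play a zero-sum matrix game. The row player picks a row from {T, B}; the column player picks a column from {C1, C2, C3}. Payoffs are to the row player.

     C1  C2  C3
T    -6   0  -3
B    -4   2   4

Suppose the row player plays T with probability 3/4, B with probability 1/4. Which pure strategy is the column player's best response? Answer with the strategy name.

C1

If the column player plays C1, the row player's expected payoff is (3/4)·(-6) + (1/4)·(-4) = -11/2.
If the column player plays C2, the row player's expected payoff is (3/4)·0 + (1/4)·2 = 1/2.
If the column player plays C3, the row player's expected payoff is (3/4)·(-3) + (1/4)·4 = -5/4.
The column player minimizes the row player's payoff; the smallest is -11/2, so the best response is C1.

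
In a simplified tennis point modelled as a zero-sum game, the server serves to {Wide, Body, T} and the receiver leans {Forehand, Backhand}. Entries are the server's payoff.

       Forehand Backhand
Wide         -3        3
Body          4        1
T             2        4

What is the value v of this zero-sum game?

Row minima: Wide → -3, Body → 1, T → 2; maximin = 2.
Column maxima: Forehand → 4, Backhand → 4; minimax = 4.
2 ≠ 4, so there is no saddle point; optimal play is mixed.
Wide is strictly dominated by T, so the server never plays it.
On the remaining 2×2 (Body, T vs Forehand, Backhand):
Let the server play Body with probability p. Expected payoff against Forehand: 4p + 2(1−p) = 2p + 2; against Backhand: 1p + 4(1−p) = −3p + 4.
Setting these equal: 2p + 2 = −3p + 4 ⇒ 5p = 2 ⇒ p = 2/5, and the value is (2)·(2/5) + 2 = 14/5.
For the receiver: with q = P(Forehand), equating Body's and T's payoffs gives 3q + 1 = −2q + 4 ⇒ q = 3/5.

14/5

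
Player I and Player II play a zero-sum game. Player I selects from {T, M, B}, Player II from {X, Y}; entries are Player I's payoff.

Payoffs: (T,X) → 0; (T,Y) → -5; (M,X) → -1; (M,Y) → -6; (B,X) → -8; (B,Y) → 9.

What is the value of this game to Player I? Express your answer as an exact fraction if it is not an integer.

-20/11

Row minima: T → -5, M → -6, B → -8; maximin = -5.
Column maxima: X → 0, Y → 9; minimax = 0.
-5 ≠ 0, so there is no saddle point; optimal play is mixed.
M is strictly dominated by T, so Player I never plays it.
On the remaining 2×2 (T, B vs X, Y):
Let Player I play T with probability p. Expected payoff against X: 0p + (-8)(1−p) = 8p − 8; against Y: (-5)p + 9(1−p) = −14p + 9.
Setting these equal: 8p − 8 = −14p + 9 ⇒ 22p = 17 ⇒ p = 17/22, and the value is (8)·(17/22) − 8 = -20/11.
For Player II: with q = P(X), equating T's and B's payoffs gives 5q − 5 = −17q + 9 ⇒ q = 7/11.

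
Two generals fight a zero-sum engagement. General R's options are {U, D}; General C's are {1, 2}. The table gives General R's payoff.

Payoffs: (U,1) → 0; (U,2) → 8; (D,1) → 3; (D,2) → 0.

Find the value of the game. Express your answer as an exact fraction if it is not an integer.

24/11

Row minima: U → 0, D → 0; maximin = 0.
Column maxima: 1 → 3, 2 → 8; minimax = 3.
0 ≠ 3, so there is no saddle point; optimal play is mixed.
Let General R play U with probability p. Expected payoff against 1: 0p + 3(1−p) = −3p + 3; against 2: 8p + 0(1−p) = 8p.
Setting these equal: −3p + 3 = 8p ⇒ −11p = -3 ⇒ p = 3/11, and the value is (-3)·(3/11) + 3 = 24/11.
For General C: with q = P(1), equating U's and D's payoffs gives −8q + 8 = 3q ⇒ q = 8/11.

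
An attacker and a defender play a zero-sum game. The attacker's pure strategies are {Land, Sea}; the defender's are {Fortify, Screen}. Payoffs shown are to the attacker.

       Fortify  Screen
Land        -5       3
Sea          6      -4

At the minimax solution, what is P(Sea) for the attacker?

4/9

Row minima: Land → -5, Sea → -4; maximin = -4.
Column maxima: Fortify → 6, Screen → 3; minimax = 3.
-4 ≠ 3, so there is no saddle point; optimal play is mixed.
Let the attacker play Land with probability p. Expected payoff against Fortify: (-5)p + 6(1−p) = −11p + 6; against Screen: 3p + (-4)(1−p) = 7p − 4.
Setting these equal: −11p + 6 = 7p − 4 ⇒ −18p = -10 ⇒ p = 5/9, and the value is (-11)·(5/9) + 6 = -1/9.
For the defender: with q = P(Fortify), equating Land's and Sea's payoffs gives −8q + 3 = 10q − 4 ⇒ q = 7/18.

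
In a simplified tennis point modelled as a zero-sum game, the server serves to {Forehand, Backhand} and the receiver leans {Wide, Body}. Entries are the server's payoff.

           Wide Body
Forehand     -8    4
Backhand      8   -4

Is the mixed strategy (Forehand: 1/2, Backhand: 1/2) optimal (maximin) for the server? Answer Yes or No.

Yes

Against Wide this mix gives (1/2)·(-8) + (1/2)·8 = 0.
Against Body this mix gives (1/2)·4 + (1/2)·(-4) = 0.
All of the receiver's active replies (Wide, Body) yield 0, and no column does worse for the server. The mix makes the receiver indifferent and guarantees 0, so it is optimal.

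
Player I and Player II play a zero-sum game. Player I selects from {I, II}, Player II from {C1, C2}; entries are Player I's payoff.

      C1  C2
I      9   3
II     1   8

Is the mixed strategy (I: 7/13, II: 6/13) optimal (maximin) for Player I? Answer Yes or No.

Yes

Against C1 this mix gives (7/13)·9 + (6/13)·1 = 69/13.
Against C2 this mix gives (7/13)·3 + (6/13)·8 = 69/13.
All of Player II's active replies (C1, C2) yield 69/13, and no column does worse for Player I. The mix makes Player II indifferent and guarantees 69/13, so it is optimal.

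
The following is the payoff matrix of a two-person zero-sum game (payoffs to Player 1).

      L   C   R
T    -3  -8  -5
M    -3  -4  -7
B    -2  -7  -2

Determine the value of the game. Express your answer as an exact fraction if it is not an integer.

Row minima: T → -8, M → -7, B → -7; maximin = -7.
Column maxima: L → -2, C → -4, R → -2; minimax = -4.
-7 ≠ -4, so there is no saddle point; optimal play is mixed.
T is strictly dominated by B, so Player 1 never plays it.
L is strictly dominated by C (it gives Player 1 strictly more in every row), so Player 2 never plays it.
On the remaining 2×2 (M, B vs C, R):
Let Player 1 play M with probability p. Expected payoff against C: (-4)p + (-7)(1−p) = 3p − 7; against R: (-7)p + (-2)(1−p) = −5p − 2.
Setting these equal: 3p − 7 = −5p − 2 ⇒ 8p = 5 ⇒ p = 5/8, and the value is (3)·(5/8) − 7 = -41/8.
For Player 2: with q = P(C), equating M's and B's payoffs gives 3q − 7 = −5q − 2 ⇒ q = 5/8.

-41/8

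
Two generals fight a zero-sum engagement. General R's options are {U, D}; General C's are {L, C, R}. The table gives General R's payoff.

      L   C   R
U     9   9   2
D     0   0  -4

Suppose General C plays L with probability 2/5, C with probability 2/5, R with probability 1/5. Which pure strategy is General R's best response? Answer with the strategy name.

Expected payoff of U: (2/5)·9 + (2/5)·9 + (1/5)·2 = 38/5.
Expected payoff of D: (2/5)·0 + (2/5)·0 + (1/5)·(-4) = -4/5.
The largest is 38/5, so General R's best response is U.

U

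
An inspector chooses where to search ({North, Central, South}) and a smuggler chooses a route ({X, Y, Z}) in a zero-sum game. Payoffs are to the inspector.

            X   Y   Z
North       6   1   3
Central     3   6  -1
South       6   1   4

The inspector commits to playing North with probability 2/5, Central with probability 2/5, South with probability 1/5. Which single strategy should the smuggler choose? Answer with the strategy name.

Z

If the smuggler plays X, the inspector's expected payoff is (2/5)·6 + (2/5)·3 + (1/5)·6 = 24/5.
If the smuggler plays Y, the inspector's expected payoff is (2/5)·1 + (2/5)·6 + (1/5)·1 = 3.
If the smuggler plays Z, the inspector's expected payoff is (2/5)·3 + (2/5)·(-1) + (1/5)·4 = 8/5.
The smuggler minimizes the inspector's payoff; the smallest is 8/5, so the best response is Z.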